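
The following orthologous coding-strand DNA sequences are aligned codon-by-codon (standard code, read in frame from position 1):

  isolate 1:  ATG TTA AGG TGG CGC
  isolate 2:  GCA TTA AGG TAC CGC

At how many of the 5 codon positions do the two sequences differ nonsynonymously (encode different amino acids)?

Codon 1: ATG Met / GCA Ala — nonsynonymous.
Codon 2: TTA Leu / TTA Leu — identical.
Codon 3: AGG Arg / AGG Arg — identical.
Codon 4: TGG Trp / TAC Tyr — nonsynonymous.
Codon 5: CGC Arg / CGC Arg — identical.
Nonsynonymous differences: 2.

2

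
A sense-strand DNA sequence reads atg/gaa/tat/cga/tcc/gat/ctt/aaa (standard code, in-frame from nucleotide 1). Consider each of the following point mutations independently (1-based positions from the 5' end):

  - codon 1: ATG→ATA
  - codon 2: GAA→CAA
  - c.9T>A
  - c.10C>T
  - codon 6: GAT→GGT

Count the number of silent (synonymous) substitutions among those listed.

0

Codon 1: ATG (Met) → ATA (Ile) — missense.
Codon 2: GAA (Glu) → CAA (Gln) — missense.
Codon 3: TAT (Tyr) → TAA (Stop) — nonsense.
Codon 4: CGA (Arg) → TGA (Stop) — nonsense.
Codon 6: GAT (Asp) → GGT (Gly) — missense.
Synonymous: 0 of 5.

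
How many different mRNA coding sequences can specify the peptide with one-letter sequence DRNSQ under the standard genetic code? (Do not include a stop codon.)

Asp: 2 codons.
Arg: 6 codons.
Asn: 2 codons.
Ser: 6 codons.
Gln: 2 codons.
2 × 6 × 2 × 6 × 2 = 288.

288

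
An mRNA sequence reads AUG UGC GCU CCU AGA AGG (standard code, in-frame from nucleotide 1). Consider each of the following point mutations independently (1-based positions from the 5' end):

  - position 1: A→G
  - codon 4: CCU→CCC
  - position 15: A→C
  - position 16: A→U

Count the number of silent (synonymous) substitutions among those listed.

Codon 1: AUG (Met) → GUG (Val) — missense.
Codon 4: CCU (Pro) → CCC (Pro) — synonymous.
Codon 5: AGA (Arg) → AGC (Ser) — missense.
Codon 6: AGG (Arg) → UGG (Trp) — missense.
Synonymous: 1 of 4.

1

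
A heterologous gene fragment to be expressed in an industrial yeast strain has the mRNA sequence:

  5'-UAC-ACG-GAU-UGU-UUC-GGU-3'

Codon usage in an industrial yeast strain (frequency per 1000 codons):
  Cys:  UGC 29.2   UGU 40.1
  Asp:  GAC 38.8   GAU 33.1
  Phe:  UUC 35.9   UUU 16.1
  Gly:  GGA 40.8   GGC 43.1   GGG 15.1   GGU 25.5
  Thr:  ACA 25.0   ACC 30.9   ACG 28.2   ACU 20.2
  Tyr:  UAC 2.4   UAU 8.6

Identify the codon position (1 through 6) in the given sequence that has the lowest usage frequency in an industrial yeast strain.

1

Codon 1 UAC (Tyr): 2.4 per 1000.
Codon 2 ACG (Thr): 28.2 per 1000.
Codon 3 GAU (Asp): 33.1 per 1000.
Codon 4 UGU (Cys): 40.1 per 1000.
Codon 5 UUC (Phe): 35.9 per 1000.
Codon 6 GGU (Gly): 25.5 per 1000.
Lowest frequency is 2.4 at codon 1.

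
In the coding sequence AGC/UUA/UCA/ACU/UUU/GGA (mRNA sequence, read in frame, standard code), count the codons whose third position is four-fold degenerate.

Codon 1 AGC (Ser): third position 2-fold.
Codon 2 UUA (Leu): third position 2-fold.
Codon 3 UCA (Ser): third position 4-fold.
Codon 4 ACU (Thr): third position 4-fold.
Codon 5 UUU (Phe): third position 2-fold.
Codon 6 GGA (Gly): third position 4-fold.
Four-fold degenerate third positions: 3.

3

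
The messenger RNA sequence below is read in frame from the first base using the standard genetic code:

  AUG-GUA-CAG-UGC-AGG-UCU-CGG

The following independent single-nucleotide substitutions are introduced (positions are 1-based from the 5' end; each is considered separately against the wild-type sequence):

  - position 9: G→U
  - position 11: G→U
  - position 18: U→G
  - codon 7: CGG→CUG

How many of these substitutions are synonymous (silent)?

Codon 3: CAG (Gln) → CAU (His) — missense.
Codon 4: UGC (Cys) → UUC (Phe) — missense.
Codon 6: UCU (Ser) → UCG (Ser) — synonymous.
Codon 7: CGG (Arg) → CUG (Leu) — missense.
Synonymous: 1 of 4.

1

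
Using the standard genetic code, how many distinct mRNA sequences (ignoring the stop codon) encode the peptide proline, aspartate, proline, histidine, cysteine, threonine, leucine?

3072

Pro: 4 codons.
Asp: 2 codons.
Pro: 4 codons.
His: 2 codons.
Cys: 2 codons.
Thr: 4 codons.
Leu: 6 codons.
4 × 2 × 4 × 2 × 2 × 4 × 6 = 3072.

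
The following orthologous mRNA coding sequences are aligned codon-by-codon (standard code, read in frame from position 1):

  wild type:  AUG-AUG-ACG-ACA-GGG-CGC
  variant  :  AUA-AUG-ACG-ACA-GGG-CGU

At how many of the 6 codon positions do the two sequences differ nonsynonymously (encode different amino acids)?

1

Codon 1: AUG Met / AUA Ile — nonsynonymous.
Codon 2: AUG Met / AUG Met — identical.
Codon 3: ACG Thr / ACG Thr — identical.
Codon 4: ACA Thr / ACA Thr — identical.
Codon 5: GGG Gly / GGG Gly — identical.
Codon 6: CGC Arg / CGU Arg — synonymous.
Nonsynonymous differences: 1.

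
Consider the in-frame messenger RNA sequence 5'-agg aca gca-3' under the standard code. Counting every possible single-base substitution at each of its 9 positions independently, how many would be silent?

8

Codon 1 (AGG, Arg): 2 synonymous substitutions.
Codon 2 (ACA, Thr): 3 synonymous substitutions.
Codon 3 (GCA, Ala): 3 synonymous substitutions.
Total: 2 + 3 + 3 = 8.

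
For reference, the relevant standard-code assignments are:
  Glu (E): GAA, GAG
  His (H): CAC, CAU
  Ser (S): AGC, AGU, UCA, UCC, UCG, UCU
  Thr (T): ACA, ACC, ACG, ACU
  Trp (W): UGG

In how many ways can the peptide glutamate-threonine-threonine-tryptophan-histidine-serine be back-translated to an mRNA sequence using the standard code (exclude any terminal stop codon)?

384

Glu: 2 codons.
Thr: 4 codons.
Thr: 4 codons.
Trp: 1 codon.
His: 2 codons.
Ser: 6 codons.
2 × 4 × 4 × 1 × 2 × 6 = 384.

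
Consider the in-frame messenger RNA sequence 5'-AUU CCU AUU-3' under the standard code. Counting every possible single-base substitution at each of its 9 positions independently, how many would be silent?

Codon 1 (AUU, Ile): 2 synonymous substitutions.
Codon 2 (CCU, Pro): 3 synonymous substitutions.
Codon 3 (AUU, Ile): 2 synonymous substitutions.
Total: 2 + 3 + 2 = 7.

7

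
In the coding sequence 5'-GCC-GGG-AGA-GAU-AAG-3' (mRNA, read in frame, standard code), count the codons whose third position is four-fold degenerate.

Codon 1 GCC (Ala): third position 4-fold.
Codon 2 GGG (Gly): third position 4-fold.
Codon 3 AGA (Arg): third position 2-fold.
Codon 4 GAU (Asp): third position 2-fold.
Codon 5 AAG (Lys): third position 2-fold.
Four-fold degenerate third positions: 2.

2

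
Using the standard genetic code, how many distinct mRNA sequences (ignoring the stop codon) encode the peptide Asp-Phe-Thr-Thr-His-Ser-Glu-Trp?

Asp: 2 codons.
Phe: 2 codons.
Thr: 4 codons.
Thr: 4 codons.
His: 2 codons.
Ser: 6 codons.
Glu: 2 codons.
Trp: 1 codon.
2 × 2 × 4 × 4 × 2 × 6 × 2 × 1 = 1536.

1536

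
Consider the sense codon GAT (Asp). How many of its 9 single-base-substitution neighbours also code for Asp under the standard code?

Position 1: none → 0 synonymous.
Position 2: none → 0 synonymous.
Position 3: GAC → 1 synonymous.
Total: 0 + 0 + 1 = 1.

1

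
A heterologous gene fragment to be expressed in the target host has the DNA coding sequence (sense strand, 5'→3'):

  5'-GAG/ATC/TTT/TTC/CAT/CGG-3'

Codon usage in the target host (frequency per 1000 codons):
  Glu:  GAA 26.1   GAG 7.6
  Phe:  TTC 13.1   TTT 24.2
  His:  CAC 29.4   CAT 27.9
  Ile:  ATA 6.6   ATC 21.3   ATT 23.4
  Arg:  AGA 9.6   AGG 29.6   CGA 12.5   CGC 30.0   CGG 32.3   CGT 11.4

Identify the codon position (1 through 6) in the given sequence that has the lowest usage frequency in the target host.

1

Codon 1 GAG (Glu): 7.6 per 1000.
Codon 2 ATC (Ile): 21.3 per 1000.
Codon 3 TTT (Phe): 24.2 per 1000.
Codon 4 TTC (Phe): 13.1 per 1000.
Codon 5 CAT (His): 27.9 per 1000.
Codon 6 CGG (Arg): 32.3 per 1000.
Lowest frequency is 7.6 at codon 1.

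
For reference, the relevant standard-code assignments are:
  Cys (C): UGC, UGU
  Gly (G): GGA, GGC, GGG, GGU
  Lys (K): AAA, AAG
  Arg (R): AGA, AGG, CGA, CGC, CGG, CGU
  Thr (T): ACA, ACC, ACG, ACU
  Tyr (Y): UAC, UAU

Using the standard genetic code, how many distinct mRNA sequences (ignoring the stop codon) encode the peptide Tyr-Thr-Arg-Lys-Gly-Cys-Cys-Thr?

6144

Tyr: 2 codons.
Thr: 4 codons.
Arg: 6 codons.
Lys: 2 codons.
Gly: 4 codons.
Cys: 2 codons.
Cys: 2 codons.
Thr: 4 codons.
2 × 4 × 6 × 2 × 4 × 2 × 2 × 4 = 6144.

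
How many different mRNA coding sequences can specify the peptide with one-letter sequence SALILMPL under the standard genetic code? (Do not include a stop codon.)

Ser: 6 codons.
Ala: 4 codons.
Leu: 6 codons.
Ile: 3 codons.
Leu: 6 codons.
Met: 1 codon.
Pro: 4 codons.
Leu: 6 codons.
6 × 4 × 6 × 3 × 6 × 1 × 4 × 6 = 62208.

62208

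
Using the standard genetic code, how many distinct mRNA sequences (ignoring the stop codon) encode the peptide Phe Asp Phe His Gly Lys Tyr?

Phe: 2 codons.
Asp: 2 codons.
Phe: 2 codons.
His: 2 codons.
Gly: 4 codons.
Lys: 2 codons.
Tyr: 2 codons.
2 × 2 × 2 × 2 × 4 × 2 × 2 = 256.

256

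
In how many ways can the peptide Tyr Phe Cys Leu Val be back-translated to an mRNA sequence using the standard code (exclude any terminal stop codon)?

192

Tyr: 2 codons.
Phe: 2 codons.
Cys: 2 codons.
Leu: 6 codons.
Val: 4 codons.
2 × 2 × 2 × 6 × 4 = 192.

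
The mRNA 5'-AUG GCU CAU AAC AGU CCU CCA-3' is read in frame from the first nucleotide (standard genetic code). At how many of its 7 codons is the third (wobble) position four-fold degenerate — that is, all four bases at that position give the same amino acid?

Codon 1 AUG (Met): third position 1-fold.
Codon 2 GCU (Ala): third position 4-fold.
Codon 3 CAU (His): third position 2-fold.
Codon 4 AAC (Asn): third position 2-fold.
Codon 5 AGU (Ser): third position 2-fold.
Codon 6 CCU (Pro): third position 4-fold.
Codon 7 CCA (Pro): third position 4-fold.
Four-fold degenerate third positions: 3.

3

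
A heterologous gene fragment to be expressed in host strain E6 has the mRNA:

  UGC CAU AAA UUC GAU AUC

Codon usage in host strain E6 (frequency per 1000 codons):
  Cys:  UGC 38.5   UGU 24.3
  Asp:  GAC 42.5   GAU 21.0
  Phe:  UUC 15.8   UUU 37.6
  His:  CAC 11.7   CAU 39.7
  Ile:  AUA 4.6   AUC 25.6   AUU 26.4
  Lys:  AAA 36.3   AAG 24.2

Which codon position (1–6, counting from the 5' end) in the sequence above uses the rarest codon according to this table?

4

Codon 1 UGC (Cys): 38.5 per 1000.
Codon 2 CAU (His): 39.7 per 1000.
Codon 3 AAA (Lys): 36.3 per 1000.
Codon 4 UUC (Phe): 15.8 per 1000.
Codon 5 GAU (Asp): 21.0 per 1000.
Codon 6 AUC (Ile): 25.6 per 1000.
Lowest frequency is 15.8 at codon 4.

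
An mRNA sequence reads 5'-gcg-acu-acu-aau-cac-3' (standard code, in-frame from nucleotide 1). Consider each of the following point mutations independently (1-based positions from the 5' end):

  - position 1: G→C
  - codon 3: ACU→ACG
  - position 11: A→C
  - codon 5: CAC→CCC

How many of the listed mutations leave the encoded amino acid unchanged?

1

Codon 1: GCG (Ala) → CCG (Pro) — missense.
Codon 3: ACU (Thr) → ACG (Thr) — synonymous.
Codon 4: AAU (Asn) → ACU (Thr) — missense.
Codon 5: CAC (His) → CCC (Pro) — missense.
Synonymous: 1 of 4.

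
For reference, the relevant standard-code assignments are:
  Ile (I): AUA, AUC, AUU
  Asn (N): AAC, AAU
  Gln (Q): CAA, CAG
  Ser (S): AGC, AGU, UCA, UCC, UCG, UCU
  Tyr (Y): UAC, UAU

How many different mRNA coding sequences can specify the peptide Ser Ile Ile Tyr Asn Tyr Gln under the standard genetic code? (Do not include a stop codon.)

864

Ser: 6 codons.
Ile: 3 codons.
Ile: 3 codons.
Tyr: 2 codons.
Asn: 2 codons.
Tyr: 2 codons.
Gln: 2 codons.
6 × 3 × 3 × 2 × 2 × 2 × 2 = 864.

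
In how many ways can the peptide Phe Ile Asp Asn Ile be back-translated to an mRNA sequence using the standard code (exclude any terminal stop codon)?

72

Phe: 2 codons.
Ile: 3 codons.
Asp: 2 codons.
Asn: 2 codons.
Ile: 3 codons.
2 × 3 × 2 × 2 × 3 = 72.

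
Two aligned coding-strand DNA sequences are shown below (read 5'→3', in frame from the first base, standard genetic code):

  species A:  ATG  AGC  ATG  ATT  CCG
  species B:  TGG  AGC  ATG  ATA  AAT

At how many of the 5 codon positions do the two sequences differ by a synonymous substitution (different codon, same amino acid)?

Codon 1: ATG Met / TGG Trp — nonsynonymous.
Codon 2: AGC Ser / AGC Ser — identical.
Codon 3: ATG Met / ATG Met — identical.
Codon 4: ATT Ile / ATA Ile — synonymous.
Codon 5: CCG Pro / AAT Asn — nonsynonymous.
Synonymous differences: 1.

1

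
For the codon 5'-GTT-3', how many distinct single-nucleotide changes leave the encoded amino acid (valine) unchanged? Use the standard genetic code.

Position 1: none → 0 synonymous.
Position 2: none → 0 synonymous.
Position 3: GTC, GTA, GTG → 3 synonymous.
Total: 0 + 0 + 3 = 3.

3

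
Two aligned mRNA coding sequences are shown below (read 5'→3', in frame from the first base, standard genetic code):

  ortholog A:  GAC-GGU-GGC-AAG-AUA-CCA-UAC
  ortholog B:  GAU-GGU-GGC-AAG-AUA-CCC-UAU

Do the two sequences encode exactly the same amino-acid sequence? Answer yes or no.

Codon 1: GAC Asp / GAU Asp — synonymous.
Codon 2: GGU Gly / GGU Gly — identical.
Codon 3: GGC Gly / GGC Gly — identical.
Codon 4: AAG Lys / AAG Lys — identical.
Codon 5: AUA Ile / AUA Ile — identical.
Codon 6: CCA Pro / CCC Pro — synonymous.
Codon 7: UAC Tyr / UAU Tyr — synonymous.
Nonsynonymous differences: 0 → same protein.

yes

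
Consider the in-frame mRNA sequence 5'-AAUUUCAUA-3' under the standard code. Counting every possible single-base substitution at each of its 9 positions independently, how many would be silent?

Codon 1 (AAU, Asn): 1 synonymous substitution.
Codon 2 (UUC, Phe): 1 synonymous substitution.
Codon 3 (AUA, Ile): 2 synonymous substitutions.
Total: 1 + 1 + 2 = 4.

4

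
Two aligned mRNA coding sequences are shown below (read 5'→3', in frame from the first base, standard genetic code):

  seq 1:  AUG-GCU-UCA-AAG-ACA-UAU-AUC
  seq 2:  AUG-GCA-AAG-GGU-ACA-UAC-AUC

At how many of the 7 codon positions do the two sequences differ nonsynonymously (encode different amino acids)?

2

Codon 1: AUG Met / AUG Met — identical.
Codon 2: GCU Ala / GCA Ala — synonymous.
Codon 3: UCA Ser / AAG Lys — nonsynonymous.
Codon 4: AAG Lys / GGU Gly — nonsynonymous.
Codon 5: ACA Thr / ACA Thr — identical.
Codon 6: UAU Tyr / UAC Tyr — synonymous.
Codon 7: AUC Ile / AUC Ile — identical.
Nonsynonymous differences: 2.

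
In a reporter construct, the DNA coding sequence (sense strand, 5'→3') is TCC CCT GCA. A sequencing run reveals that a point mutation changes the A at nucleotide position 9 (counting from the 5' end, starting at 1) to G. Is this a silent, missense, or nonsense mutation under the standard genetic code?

silent

Position 9 falls in codon 3: GCA → Ala.
After the substitution the codon is GCG → Ala.
Both encode Ala, so the change is synonymous.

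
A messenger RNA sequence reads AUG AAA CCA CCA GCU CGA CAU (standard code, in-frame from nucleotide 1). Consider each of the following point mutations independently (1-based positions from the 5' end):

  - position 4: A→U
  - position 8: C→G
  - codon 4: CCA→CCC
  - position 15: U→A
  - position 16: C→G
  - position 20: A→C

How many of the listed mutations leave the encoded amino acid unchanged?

2

Codon 2: AAA (Lys) → UAA (Stop) — nonsense.
Codon 3: CCA (Pro) → CGA (Arg) — missense.
Codon 4: CCA (Pro) → CCC (Pro) — synonymous.
Codon 5: GCU (Ala) → GCA (Ala) — synonymous.
Codon 6: CGA (Arg) → GGA (Gly) — missense.
Codon 7: CAU (His) → CCU (Pro) — missense.
Synonymous: 2 of 6.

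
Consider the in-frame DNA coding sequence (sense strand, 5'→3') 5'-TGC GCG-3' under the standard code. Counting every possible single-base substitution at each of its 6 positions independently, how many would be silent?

Codon 1 (TGC, Cys): 1 synonymous substitution.
Codon 2 (GCG, Ala): 3 synonymous substitutions.
Total: 1 + 3 = 4.

4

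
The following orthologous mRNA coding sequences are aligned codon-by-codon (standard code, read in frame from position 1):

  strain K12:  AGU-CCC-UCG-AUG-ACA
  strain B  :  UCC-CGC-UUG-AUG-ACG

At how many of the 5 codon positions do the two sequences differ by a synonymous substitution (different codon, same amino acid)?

2

Codon 1: AGU Ser / UCC Ser — synonymous.
Codon 2: CCC Pro / CGC Arg — nonsynonymous.
Codon 3: UCG Ser / UUG Leu — nonsynonymous.
Codon 4: AUG Met / AUG Met — identical.
Codon 5: ACA Thr / ACG Thr — synonymous.
Synonymous differences: 2.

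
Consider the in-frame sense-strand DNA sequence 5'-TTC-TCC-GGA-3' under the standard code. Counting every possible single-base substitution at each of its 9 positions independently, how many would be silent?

Codon 1 (TTC, Phe): 1 synonymous substitution.
Codon 2 (TCC, Ser): 3 synonymous substitutions.
Codon 3 (GGA, Gly): 3 synonymous substitutions.
Total: 1 + 3 + 3 = 7.

7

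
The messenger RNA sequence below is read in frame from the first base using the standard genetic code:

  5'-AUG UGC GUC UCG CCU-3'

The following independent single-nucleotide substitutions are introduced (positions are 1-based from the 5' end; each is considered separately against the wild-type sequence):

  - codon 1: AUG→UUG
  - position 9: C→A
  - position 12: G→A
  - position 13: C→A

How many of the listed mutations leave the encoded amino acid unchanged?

2

Codon 1: AUG (Met) → UUG (Leu) — missense.
Codon 3: GUC (Val) → GUA (Val) — synonymous.
Codon 4: UCG (Ser) → UCA (Ser) — synonymous.
Codon 5: CCU (Pro) → ACU (Thr) — missense.
Synonymous: 2 of 4.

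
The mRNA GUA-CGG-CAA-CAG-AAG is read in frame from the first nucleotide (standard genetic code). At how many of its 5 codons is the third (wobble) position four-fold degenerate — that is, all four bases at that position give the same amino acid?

Codon 1 GUA (Val): third position 4-fold.
Codon 2 CGG (Arg): third position 4-fold.
Codon 3 CAA (Gln): third position 2-fold.
Codon 4 CAG (Gln): third position 2-fold.
Codon 5 AAG (Lys): third position 2-fold.
Four-fold degenerate third positions: 2.

2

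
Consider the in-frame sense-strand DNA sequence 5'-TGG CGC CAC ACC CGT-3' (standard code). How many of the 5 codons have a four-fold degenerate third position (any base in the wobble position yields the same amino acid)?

3

Codon 1 TGG (Trp): third position 1-fold.
Codon 2 CGC (Arg): third position 4-fold.
Codon 3 CAC (His): third position 2-fold.
Codon 4 ACC (Thr): third position 4-fold.
Codon 5 CGT (Arg): third position 4-fold.
Four-fold degenerate third positions: 3.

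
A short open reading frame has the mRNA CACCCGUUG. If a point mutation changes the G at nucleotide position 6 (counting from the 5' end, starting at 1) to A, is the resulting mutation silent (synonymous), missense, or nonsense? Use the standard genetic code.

silent

Position 6 falls in codon 2: CCG → Pro.
After the substitution the codon is CCA → Pro.
Both encode Pro, so the change is synonymous.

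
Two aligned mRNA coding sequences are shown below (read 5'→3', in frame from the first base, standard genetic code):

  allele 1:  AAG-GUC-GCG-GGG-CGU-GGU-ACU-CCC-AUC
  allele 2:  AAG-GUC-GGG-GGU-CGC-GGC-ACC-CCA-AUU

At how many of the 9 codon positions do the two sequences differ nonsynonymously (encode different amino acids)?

Codon 1: AAG Lys / AAG Lys — identical.
Codon 2: GUC Val / GUC Val — identical.
Codon 3: GCG Ala / GGG Gly — nonsynonymous.
Codon 4: GGG Gly / GGU Gly — synonymous.
Codon 5: CGU Arg / CGC Arg — synonymous.
Codon 6: GGU Gly / GGC Gly — synonymous.
Codon 7: ACU Thr / ACC Thr — synonymous.
Codon 8: CCC Pro / CCA Pro — synonymous.
Codon 9: AUC Ile / AUU Ile — synonymous.
Nonsynonymous differences: 1.

1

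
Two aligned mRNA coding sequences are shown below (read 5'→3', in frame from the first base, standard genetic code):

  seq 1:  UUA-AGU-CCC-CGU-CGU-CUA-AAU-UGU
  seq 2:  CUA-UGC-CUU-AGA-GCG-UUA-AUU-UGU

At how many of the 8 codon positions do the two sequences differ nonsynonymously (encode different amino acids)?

Codon 1: UUA Leu / CUA Leu — synonymous.
Codon 2: AGU Ser / UGC Cys — nonsynonymous.
Codon 3: CCC Pro / CUU Leu — nonsynonymous.
Codon 4: CGU Arg / AGA Arg — synonymous.
Codon 5: CGU Arg / GCG Ala — nonsynonymous.
Codon 6: CUA Leu / UUA Leu — synonymous.
Codon 7: AAU Asn / AUU Ile — nonsynonymous.
Codon 8: UGU Cys / UGU Cys — identical.
Nonsynonymous differences: 4.

4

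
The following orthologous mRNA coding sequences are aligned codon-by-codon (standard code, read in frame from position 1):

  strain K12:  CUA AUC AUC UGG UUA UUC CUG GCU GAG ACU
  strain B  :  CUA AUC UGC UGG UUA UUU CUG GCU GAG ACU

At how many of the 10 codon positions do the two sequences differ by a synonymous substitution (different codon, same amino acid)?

1

Codon 1: CUA Leu / CUA Leu — identical.
Codon 2: AUC Ile / AUC Ile — identical.
Codon 3: AUC Ile / UGC Cys — nonsynonymous.
Codon 4: UGG Trp / UGG Trp — identical.
Codon 5: UUA Leu / UUA Leu — identical.
Codon 6: UUC Phe / UUU Phe — synonymous.
Codon 7: CUG Leu / CUG Leu — identical.
Codon 8: GCU Ala / GCU Ala — identical.
Codon 9: GAG Glu / GAG Glu — identical.
Codon 10: ACU Thr / ACU Thr — identical.
Synonymous differences: 1.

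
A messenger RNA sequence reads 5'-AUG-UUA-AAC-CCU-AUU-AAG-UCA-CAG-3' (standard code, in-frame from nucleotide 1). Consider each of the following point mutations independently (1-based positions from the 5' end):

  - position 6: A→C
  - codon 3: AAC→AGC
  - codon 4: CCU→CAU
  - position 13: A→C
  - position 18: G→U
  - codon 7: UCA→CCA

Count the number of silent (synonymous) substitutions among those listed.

Codon 2: UUA (Leu) → UUC (Phe) — missense.
Codon 3: AAC (Asn) → AGC (Ser) — missense.
Codon 4: CCU (Pro) → CAU (His) — missense.
Codon 5: AUU (Ile) → CUU (Leu) — missense.
Codon 6: AAG (Lys) → AAU (Asn) — missense.
Codon 7: UCA (Ser) → CCA (Pro) — missense.
Synonymous: 0 of 6.

0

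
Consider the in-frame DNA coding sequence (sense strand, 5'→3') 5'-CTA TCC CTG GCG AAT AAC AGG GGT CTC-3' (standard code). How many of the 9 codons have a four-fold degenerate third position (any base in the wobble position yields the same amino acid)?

6

Codon 1 CTA (Leu): third position 4-fold.
Codon 2 TCC (Ser): third position 4-fold.
Codon 3 CTG (Leu): third position 4-fold.
Codon 4 GCG (Ala): third position 4-fold.
Codon 5 AAT (Asn): third position 2-fold.
Codon 6 AAC (Asn): third position 2-fold.
Codon 7 AGG (Arg): third position 2-fold.
Codon 8 GGT (Gly): third position 4-fold.
Codon 9 CTC (Leu): third position 4-fold.
Four-fold degenerate third positions: 6.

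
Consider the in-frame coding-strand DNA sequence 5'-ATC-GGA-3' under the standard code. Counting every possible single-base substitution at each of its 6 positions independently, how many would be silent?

Codon 1 (ATC, Ile): 2 synonymous substitutions.
Codon 2 (GGA, Gly): 3 synonymous substitutions.
Total: 2 + 3 = 5.

5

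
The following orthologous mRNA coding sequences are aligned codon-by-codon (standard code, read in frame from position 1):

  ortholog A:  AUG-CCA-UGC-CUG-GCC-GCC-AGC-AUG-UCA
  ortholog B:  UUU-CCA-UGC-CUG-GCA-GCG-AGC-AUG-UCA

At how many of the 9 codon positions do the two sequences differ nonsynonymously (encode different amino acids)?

Codon 1: AUG Met / UUU Phe — nonsynonymous.
Codon 2: CCA Pro / CCA Pro — identical.
Codon 3: UGC Cys / UGC Cys — identical.
Codon 4: CUG Leu / CUG Leu — identical.
Codon 5: GCC Ala / GCA Ala — synonymous.
Codon 6: GCC Ala / GCG Ala — synonymous.
Codon 7: AGC Ser / AGC Ser — identical.
Codon 8: AUG Met / AUG Met — identical.
Codon 9: UCA Ser / UCA Ser — identical.
Nonsynonymous differences: 1.

1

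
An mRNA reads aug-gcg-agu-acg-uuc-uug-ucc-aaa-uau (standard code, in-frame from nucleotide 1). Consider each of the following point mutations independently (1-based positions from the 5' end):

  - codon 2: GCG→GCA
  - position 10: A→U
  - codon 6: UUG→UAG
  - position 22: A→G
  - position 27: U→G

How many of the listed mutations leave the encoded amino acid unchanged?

1

Codon 2: GCG (Ala) → GCA (Ala) — synonymous.
Codon 4: ACG (Thr) → UCG (Ser) — missense.
Codon 6: UUG (Leu) → UAG (Stop) — nonsense.
Codon 8: AAA (Lys) → GAA (Glu) — missense.
Codon 9: UAU (Tyr) → UAG (Stop) — nonsense.
Synonymous: 1 of 5.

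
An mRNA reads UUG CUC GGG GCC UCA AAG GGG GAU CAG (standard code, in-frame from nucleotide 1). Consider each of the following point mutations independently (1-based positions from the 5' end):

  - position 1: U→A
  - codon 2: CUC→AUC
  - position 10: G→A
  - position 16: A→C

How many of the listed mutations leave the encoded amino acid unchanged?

Codon 1: UUG (Leu) → AUG (Met) — missense.
Codon 2: CUC (Leu) → AUC (Ile) — missense.
Codon 4: GCC (Ala) → ACC (Thr) — missense.
Codon 6: AAG (Lys) → CAG (Gln) — missense.
Synonymous: 0 of 4.

0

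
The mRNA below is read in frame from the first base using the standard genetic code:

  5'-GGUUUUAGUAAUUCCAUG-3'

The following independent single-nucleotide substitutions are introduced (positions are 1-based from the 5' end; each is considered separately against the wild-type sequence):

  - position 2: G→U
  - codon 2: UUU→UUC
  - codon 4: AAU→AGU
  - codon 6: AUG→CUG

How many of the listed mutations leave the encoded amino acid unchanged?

1

Codon 1: GGU (Gly) → GUU (Val) — missense.
Codon 2: UUU (Phe) → UUC (Phe) — synonymous.
Codon 4: AAU (Asn) → AGU (Ser) — missense.
Codon 6: AUG (Met) → CUG (Leu) — missense.
Synonymous: 1 of 4.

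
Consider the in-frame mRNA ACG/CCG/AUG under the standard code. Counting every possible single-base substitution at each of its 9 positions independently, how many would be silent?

6

Codon 1 (ACG, Thr): 3 synonymous substitutions.
Codon 2 (CCG, Pro): 3 synonymous substitutions.
Codon 3 (AUG, Met): 0 synonymous substitutions.
Total: 3 + 3 + 0 = 6.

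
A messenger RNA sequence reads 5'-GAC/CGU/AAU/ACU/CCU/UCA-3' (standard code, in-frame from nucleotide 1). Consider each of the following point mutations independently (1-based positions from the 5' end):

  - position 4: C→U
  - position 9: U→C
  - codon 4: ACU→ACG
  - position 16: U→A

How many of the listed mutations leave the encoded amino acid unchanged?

Codon 2: CGU (Arg) → UGU (Cys) — missense.
Codon 3: AAU (Asn) → AAC (Asn) — synonymous.
Codon 4: ACU (Thr) → ACG (Thr) — synonymous.
Codon 6: UCA (Ser) → ACA (Thr) — missense.
Synonymous: 2 of 4.

2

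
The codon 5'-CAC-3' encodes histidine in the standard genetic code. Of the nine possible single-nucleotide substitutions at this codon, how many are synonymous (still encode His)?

Position 1: none → 0 synonymous.
Position 2: none → 0 synonymous.
Position 3: CAT → 1 synonymous.
Total: 0 + 0 + 1 = 1.

1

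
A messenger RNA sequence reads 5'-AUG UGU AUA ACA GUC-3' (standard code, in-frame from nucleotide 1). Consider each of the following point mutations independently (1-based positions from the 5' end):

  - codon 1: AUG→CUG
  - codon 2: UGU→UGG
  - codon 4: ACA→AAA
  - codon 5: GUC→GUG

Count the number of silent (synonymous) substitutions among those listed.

Codon 1: AUG (Met) → CUG (Leu) — missense.
Codon 2: UGU (Cys) → UGG (Trp) — missense.
Codon 4: ACA (Thr) → AAA (Lys) — missense.
Codon 5: GUC (Val) → GUG (Val) — synonymous.
Synonymous: 1 of 4.

1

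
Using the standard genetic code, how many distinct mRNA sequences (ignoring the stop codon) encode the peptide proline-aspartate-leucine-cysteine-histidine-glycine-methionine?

768

Pro: 4 codons.
Asp: 2 codons.
Leu: 6 codons.
Cys: 2 codons.
His: 2 codons.
Gly: 4 codons.
Met: 1 codon.
4 × 2 × 6 × 2 × 2 × 4 × 1 = 768.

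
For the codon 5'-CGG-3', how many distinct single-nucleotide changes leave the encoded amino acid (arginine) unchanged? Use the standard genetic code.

4

Position 1: AGG → 1 synonymous.
Position 2: none → 0 synonymous.
Position 3: CGU, CGC, CGA → 3 synonymous.
Total: 1 + 0 + 3 = 4.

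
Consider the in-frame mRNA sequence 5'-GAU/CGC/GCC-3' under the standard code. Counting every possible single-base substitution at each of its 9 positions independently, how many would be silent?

Codon 1 (GAU, Asp): 1 synonymous substitution.
Codon 2 (CGC, Arg): 3 synonymous substitutions.
Codon 3 (GCC, Ala): 3 synonymous substitutions.
Total: 1 + 3 + 3 = 7.

7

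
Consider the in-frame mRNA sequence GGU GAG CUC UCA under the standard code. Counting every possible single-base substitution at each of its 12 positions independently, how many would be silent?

Codon 1 (GGU, Gly): 3 synonymous substitutions.
Codon 2 (GAG, Glu): 1 synonymous substitution.
Codon 3 (CUC, Leu): 3 synonymous substitutions.
Codon 4 (UCA, Ser): 3 synonymous substitutions.
Total: 3 + 1 + 3 + 3 = 10.

10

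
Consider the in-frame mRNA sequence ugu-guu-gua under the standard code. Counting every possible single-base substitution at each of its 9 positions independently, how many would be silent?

Codon 1 (UGU, Cys): 1 synonymous substitution.
Codon 2 (GUU, Val): 3 synonymous substitutions.
Codon 3 (GUA, Val): 3 synonymous substitutions.
Total: 1 + 3 + 3 = 7.

7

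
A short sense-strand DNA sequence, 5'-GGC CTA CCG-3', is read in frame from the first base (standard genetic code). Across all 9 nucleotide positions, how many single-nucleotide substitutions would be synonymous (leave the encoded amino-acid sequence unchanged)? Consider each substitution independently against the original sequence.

Codon 1 (GGC, Gly): 3 synonymous substitutions.
Codon 2 (CTA, Leu): 4 synonymous substitutions.
Codon 3 (CCG, Pro): 3 synonymous substitutions.
Total: 3 + 4 + 3 = 10.

10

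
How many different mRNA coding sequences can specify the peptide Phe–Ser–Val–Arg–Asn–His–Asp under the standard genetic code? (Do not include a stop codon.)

Phe: 2 codons.
Ser: 6 codons.
Val: 4 codons.
Arg: 6 codons.
Asn: 2 codons.
His: 2 codons.
Asp: 2 codons.
2 × 6 × 4 × 6 × 2 × 2 × 2 = 2304.

2304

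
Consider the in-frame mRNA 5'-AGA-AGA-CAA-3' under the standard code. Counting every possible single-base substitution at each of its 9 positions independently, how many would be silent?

5

Codon 1 (AGA, Arg): 2 synonymous substitutions.
Codon 2 (AGA, Arg): 2 synonymous substitutions.
Codon 3 (CAA, Gln): 1 synonymous substitution.
Total: 2 + 2 + 1 = 5.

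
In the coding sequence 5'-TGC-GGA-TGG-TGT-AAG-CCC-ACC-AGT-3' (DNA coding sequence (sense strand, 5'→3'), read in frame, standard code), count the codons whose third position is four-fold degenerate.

Codon 1 TGC (Cys): third position 2-fold.
Codon 2 GGA (Gly): third position 4-fold.
Codon 3 TGG (Trp): third position 1-fold.
Codon 4 TGT (Cys): third position 2-fold.
Codon 5 AAG (Lys): third position 2-fold.
Codon 6 CCC (Pro): third position 4-fold.
Codon 7 ACC (Thr): third position 4-fold.
Codon 8 AGT (Ser): third position 2-fold.
Four-fold degenerate third positions: 3.

3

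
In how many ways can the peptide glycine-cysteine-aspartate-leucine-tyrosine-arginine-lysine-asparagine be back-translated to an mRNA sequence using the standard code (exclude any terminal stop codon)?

Gly: 4 codons.
Cys: 2 codons.
Asp: 2 codons.
Leu: 6 codons.
Tyr: 2 codons.
Arg: 6 codons.
Lys: 2 codons.
Asn: 2 codons.
4 × 2 × 2 × 6 × 2 × 6 × 2 × 2 = 4608.

4608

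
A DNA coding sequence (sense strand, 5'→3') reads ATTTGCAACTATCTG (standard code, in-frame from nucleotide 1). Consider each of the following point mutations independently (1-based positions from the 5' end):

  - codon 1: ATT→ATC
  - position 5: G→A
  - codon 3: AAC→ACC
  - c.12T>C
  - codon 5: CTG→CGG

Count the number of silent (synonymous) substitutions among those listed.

2

Codon 1: ATT (Ile) → ATC (Ile) — synonymous.
Codon 2: TGC (Cys) → TAC (Tyr) — missense.
Codon 3: AAC (Asn) → ACC (Thr) — missense.
Codon 4: TAT (Tyr) → TAC (Tyr) — synonymous.
Codon 5: CTG (Leu) → CGG (Arg) — missense.
Synonymous: 2 of 5.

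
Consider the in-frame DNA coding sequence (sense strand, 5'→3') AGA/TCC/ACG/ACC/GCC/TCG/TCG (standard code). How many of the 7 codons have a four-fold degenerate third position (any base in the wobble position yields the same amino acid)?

Codon 1 AGA (Arg): third position 2-fold.
Codon 2 TCC (Ser): third position 4-fold.
Codon 3 ACG (Thr): third position 4-fold.
Codon 4 ACC (Thr): third position 4-fold.
Codon 5 GCC (Ala): third position 4-fold.
Codon 6 TCG (Ser): third position 4-fold.
Codon 7 TCG (Ser): third position 4-fold.
Four-fold degenerate third positions: 6.

6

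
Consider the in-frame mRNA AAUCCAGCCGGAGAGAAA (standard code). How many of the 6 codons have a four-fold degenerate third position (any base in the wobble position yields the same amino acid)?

Codon 1 AAU (Asn): third position 2-fold.
Codon 2 CCA (Pro): third position 4-fold.
Codon 3 GCC (Ala): third position 4-fold.
Codon 4 GGA (Gly): third position 4-fold.
Codon 5 GAG (Glu): third position 2-fold.
Codon 6 AAA (Lys): third position 2-fold.
Four-fold degenerate third positions: 3.

3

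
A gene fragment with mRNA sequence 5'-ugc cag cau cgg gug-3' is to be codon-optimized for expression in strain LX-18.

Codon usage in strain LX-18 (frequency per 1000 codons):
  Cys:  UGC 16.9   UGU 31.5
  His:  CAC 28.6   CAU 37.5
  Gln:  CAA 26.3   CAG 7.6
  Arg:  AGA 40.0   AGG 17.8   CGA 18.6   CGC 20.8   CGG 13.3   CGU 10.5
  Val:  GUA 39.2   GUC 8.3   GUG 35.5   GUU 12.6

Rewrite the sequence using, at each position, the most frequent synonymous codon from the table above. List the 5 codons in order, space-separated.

UGU CAA CAU AGA GUA

Codon 1 (Cys): best is UGU at 31.5.
Codon 2 (Gln): best is CAA at 26.3.
Codon 3 (His): best is CAU at 37.5.
Codon 4 (Arg): best is AGA at 40.0.
Codon 5 (Val): best is GUA at 39.2.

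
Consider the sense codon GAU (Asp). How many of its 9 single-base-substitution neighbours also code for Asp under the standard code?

Position 1: none → 0 synonymous.
Position 2: none → 0 synonymous.
Position 3: GAC → 1 synonymous.
Total: 0 + 0 + 1 = 1.

1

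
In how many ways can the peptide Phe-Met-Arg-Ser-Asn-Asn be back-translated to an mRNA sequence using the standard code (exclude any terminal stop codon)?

Phe: 2 codons.
Met: 1 codon.
Arg: 6 codons.
Ser: 6 codons.
Asn: 2 codons.
Asn: 2 codons.
2 × 1 × 6 × 6 × 2 × 2 = 288.

288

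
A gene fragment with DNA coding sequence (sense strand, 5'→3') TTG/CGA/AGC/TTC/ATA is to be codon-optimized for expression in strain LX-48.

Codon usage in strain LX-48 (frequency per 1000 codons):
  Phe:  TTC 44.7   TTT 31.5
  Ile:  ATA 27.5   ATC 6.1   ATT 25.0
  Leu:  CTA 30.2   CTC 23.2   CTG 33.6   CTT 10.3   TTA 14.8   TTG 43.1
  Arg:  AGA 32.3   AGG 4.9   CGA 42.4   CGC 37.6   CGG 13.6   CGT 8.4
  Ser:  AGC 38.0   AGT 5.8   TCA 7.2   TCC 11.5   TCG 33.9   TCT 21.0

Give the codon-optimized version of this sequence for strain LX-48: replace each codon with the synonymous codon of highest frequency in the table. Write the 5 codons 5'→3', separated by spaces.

Codon 1 (Leu): best is TTG at 43.1.
Codon 2 (Arg): best is CGA at 42.4.
Codon 3 (Ser): best is AGC at 38.0.
Codon 4 (Phe): best is TTC at 44.7.
Codon 5 (Ile): best is ATA at 27.5.

TTG CGA AGC TTC ATA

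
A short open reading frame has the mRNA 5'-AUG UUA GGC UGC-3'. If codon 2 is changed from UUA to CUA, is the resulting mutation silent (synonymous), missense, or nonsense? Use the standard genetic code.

silent

Position 4 falls in codon 2: UUA → Leu.
After the substitution the codon is CUA → Leu.
Both encode Leu, so the change is synonymous.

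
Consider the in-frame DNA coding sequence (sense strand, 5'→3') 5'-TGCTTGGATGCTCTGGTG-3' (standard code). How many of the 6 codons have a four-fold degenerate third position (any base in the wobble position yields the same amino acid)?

3

Codon 1 TGC (Cys): third position 2-fold.
Codon 2 TTG (Leu): third position 2-fold.
Codon 3 GAT (Asp): third position 2-fold.
Codon 4 GCT (Ala): third position 4-fold.
Codon 5 CTG (Leu): third position 4-fold.
Codon 6 GTG (Val): third position 4-fold.
Four-fold degenerate third positions: 3.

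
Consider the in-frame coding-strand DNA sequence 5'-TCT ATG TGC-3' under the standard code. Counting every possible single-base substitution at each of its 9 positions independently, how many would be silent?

Codon 1 (TCT, Ser): 3 synonymous substitutions.
Codon 2 (ATG, Met): 0 synonymous substitutions.
Codon 3 (TGC, Cys): 1 synonymous substitution.
Total: 3 + 0 + 1 = 4.

4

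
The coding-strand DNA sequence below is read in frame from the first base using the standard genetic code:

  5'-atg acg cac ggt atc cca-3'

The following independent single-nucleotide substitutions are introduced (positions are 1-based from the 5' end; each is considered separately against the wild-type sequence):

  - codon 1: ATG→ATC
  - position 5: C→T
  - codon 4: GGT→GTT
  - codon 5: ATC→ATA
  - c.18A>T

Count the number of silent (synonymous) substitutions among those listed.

Codon 1: ATG (Met) → ATC (Ile) — missense.
Codon 2: ACG (Thr) → ATG (Met) — missense.
Codon 4: GGT (Gly) → GTT (Val) — missense.
Codon 5: ATC (Ile) → ATA (Ile) — synonymous.
Codon 6: CCA (Pro) → CCT (Pro) — synonymous.
Synonymous: 2 of 5.

2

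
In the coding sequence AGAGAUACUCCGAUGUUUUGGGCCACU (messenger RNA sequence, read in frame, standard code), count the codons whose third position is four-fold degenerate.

4

Codon 1 AGA (Arg): third position 2-fold.
Codon 2 GAU (Asp): third position 2-fold.
Codon 3 ACU (Thr): third position 4-fold.
Codon 4 CCG (Pro): third position 4-fold.
Codon 5 AUG (Met): third position 1-fold.
Codon 6 UUU (Phe): third position 2-fold.
Codon 7 UGG (Trp): third position 1-fold.
Codon 8 GCC (Ala): third position 4-fold.
Codon 9 ACU (Thr): third position 4-fold.
Four-fold degenerate third positions: 4.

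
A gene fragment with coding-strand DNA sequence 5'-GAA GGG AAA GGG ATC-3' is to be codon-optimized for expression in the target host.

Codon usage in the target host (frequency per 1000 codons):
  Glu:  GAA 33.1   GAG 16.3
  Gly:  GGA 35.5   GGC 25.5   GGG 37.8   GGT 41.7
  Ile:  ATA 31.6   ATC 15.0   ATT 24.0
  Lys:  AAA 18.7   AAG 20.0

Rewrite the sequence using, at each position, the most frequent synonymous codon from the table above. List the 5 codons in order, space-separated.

GAA GGT AAG GGT ATA

Codon 1 (Glu): best is GAA at 33.1.
Codon 2 (Gly): best is GGT at 41.7.
Codon 3 (Lys): best is AAG at 20.0.
Codon 4 (Gly): best is GGT at 41.7.
Codon 5 (Ile): best is ATA at 31.6.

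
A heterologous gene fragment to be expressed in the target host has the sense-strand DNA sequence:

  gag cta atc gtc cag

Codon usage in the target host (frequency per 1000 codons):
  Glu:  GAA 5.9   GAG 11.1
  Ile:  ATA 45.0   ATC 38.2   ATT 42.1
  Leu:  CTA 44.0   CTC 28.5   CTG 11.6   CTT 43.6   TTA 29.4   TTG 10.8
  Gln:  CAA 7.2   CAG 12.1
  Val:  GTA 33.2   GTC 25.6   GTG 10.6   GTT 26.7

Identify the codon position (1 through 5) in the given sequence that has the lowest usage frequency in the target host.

Codon 1 GAG (Glu): 11.1 per 1000.
Codon 2 CTA (Leu): 44.0 per 1000.
Codon 3 ATC (Ile): 38.2 per 1000.
Codon 4 GTC (Val): 25.6 per 1000.
Codon 5 CAG (Gln): 12.1 per 1000.
Lowest frequency is 11.1 at codon 1.

1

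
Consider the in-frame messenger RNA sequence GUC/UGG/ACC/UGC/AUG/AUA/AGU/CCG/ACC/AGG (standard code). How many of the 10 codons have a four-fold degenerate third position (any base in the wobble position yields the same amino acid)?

Codon 1 GUC (Val): third position 4-fold.
Codon 2 UGG (Trp): third position 1-fold.
Codon 3 ACC (Thr): third position 4-fold.
Codon 4 UGC (Cys): third position 2-fold.
Codon 5 AUG (Met): third position 1-fold.
Codon 6 AUA (Ile): third position 3-fold.
Codon 7 AGU (Ser): third position 2-fold.
Codon 8 CCG (Pro): third position 4-fold.
Codon 9 ACC (Thr): third position 4-fold.
Codon 10 AGG (Arg): third position 2-fold.
Four-fold degenerate third positions: 4.

4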